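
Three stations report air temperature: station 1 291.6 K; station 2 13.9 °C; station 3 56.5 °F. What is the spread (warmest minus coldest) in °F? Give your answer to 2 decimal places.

8.71 °F

station 1: 291.6 K = 18.450 °C.
station 3: 56.5 °F = 13.611 °C.
Spread: 18.450 − 13.611 = 4.839 °C = 8.71 °F.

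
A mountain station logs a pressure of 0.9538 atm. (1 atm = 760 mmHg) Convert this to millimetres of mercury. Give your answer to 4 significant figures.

724.9 mmHg

1 atm = 760 mmHg, so 0.9538 × 760 = 724.9 mmHg.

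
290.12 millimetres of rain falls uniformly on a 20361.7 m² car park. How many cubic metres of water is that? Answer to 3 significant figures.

1 mm over 1 m² is 1 L, so volume = 290.12 × 20361.7 = 5907336.4 L = 5910 m³.

5910 cubic metres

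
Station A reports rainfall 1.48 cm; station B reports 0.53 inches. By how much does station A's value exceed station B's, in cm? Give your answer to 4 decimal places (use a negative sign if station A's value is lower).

station B: 0.53 in = 1.346200 cm.
Difference: 1.480000 − 1.346200 = 0.1338 cm.

0.1338 cm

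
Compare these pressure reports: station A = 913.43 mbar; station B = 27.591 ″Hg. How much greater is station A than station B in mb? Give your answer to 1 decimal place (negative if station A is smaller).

-20.9 mb

station B: 27.591 inHg = 934.339 mb.
Difference: 913.430 − 934.339 = -20.9 mb.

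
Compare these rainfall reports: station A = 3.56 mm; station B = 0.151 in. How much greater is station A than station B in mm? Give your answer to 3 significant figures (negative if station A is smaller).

-0.275 mm

station B: 0.151 in = 3.83540 mm.
Difference: 3.56000 − 3.83540 = -0.275 mm.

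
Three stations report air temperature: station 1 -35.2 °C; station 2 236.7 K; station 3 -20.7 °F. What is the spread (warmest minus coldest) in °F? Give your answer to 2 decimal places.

12.91 °F

station 2: 236.7 K = -36.450 °C.
station 3: -20.7 °F = -29.278 °C.
Spread: (-29.278) − (-36.450) = 7.172 °C = 12.91 °F.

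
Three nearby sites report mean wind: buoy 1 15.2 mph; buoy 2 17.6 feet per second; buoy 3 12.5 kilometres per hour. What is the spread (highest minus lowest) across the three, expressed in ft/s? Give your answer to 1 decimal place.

buoy 1: 15.2 mph = 22.293 ft/s.
buoy 3: 12.5 km/h = 11.392 ft/s.
Spread: 22.293 − 11.392 = 10.9 ft/s.

10.9 ft/s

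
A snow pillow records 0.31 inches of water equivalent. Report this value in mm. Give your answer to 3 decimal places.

1 in = 25.4 mm, so 0.31 × 25.4 = 7.874 mm.

7.874 mm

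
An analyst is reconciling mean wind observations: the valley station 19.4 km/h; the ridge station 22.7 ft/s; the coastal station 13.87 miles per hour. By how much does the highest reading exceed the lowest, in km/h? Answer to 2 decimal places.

the ridge station: 22.7 ft/s = 24.9083 km/h.
the coastal station: 13.87 mph = 22.3216 km/h.
Spread: 24.9083 − 19.4000 = 5.51 km/h.

5.51 km/h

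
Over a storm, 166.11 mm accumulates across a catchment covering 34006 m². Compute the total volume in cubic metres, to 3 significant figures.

1 mm over 1 m² is 1 L, so volume = 166.11 × 34006 = 5648736.7 L = 5650 m³.

5650 cubic metres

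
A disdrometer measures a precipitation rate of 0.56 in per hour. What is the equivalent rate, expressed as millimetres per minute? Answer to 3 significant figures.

0.237 mm/minute

0.56 in/hour × 25.4 mm/in × 0.0166667 hour/minute = 0.237 mm/minute.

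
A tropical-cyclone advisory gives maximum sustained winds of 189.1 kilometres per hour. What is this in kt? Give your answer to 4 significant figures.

102.1 kt

1 km/h = 0.539957 kt, so 189.1 × 0.539957 = 102.1 kt.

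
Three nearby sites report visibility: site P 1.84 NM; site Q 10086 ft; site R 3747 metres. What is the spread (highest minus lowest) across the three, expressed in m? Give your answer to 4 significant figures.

672.8 m

site P: 1.84 nmi = 3407.680 m.
site Q: 10086 ft = 3074.213 m.
Spread: 3747.000 − 3074.213 = 672.8 m.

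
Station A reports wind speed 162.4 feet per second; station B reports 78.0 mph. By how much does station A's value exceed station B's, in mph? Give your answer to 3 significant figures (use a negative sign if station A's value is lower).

station A: 162.4 ft/s = 110.727 mph.
Difference: 110.727 − 78.000 = 32.7 mph.

32.7 mph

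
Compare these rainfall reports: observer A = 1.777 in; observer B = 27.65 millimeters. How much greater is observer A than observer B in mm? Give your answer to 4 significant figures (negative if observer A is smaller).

observer A: 1.777 in = 45.1358 mm.
Difference: 45.1358 − 27.6500 = 17.49 mm.

17.49 mm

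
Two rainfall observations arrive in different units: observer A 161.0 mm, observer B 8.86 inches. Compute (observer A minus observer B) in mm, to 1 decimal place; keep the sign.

observer B: 8.86 in = 225.044 mm.
Difference: 161.000 − 225.044 = -64.0 mm.

-64.0 mm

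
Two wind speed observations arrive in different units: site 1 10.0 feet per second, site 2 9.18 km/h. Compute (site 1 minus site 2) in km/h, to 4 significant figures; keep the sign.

site 1: 10.0 ft/s = 10.97280 km/h.
Difference: 10.97280 − 9.18000 = 1.793 km/h.

1.793 km/h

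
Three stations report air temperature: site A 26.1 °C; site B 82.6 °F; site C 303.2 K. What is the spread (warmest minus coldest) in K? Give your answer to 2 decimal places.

site B: 82.6 °F = 28.111 °C.
site C: 303.2 K = 30.050 °C.
Spread: 30.050 − 26.100 = 3.950 °C.

3.95 K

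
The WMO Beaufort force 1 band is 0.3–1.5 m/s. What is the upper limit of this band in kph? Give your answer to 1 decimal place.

0.3–1.5 m/s × 3.6 = 1.1–5.4 km/h.

5.4 km/h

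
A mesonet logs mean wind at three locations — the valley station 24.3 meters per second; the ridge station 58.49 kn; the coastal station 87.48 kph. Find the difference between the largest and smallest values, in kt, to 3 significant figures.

11.3 kt

the valley station: 24.3 m/s = 47.235 kt.
the coastal station: 87.48 km/h = 47.235 kt.
Spread: 58.490 − 47.235 = 11.3 kt.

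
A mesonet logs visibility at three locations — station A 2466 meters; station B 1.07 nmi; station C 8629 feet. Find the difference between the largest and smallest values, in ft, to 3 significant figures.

station A: 2466 m = 8090.55 ft.
station B: 1.07 nmi = 6501.44 ft.
Spread: 8629.00 − 6501.44 = 2130 ft.

2130 ft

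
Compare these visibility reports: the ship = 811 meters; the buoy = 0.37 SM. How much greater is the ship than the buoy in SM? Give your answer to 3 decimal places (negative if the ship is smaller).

the ship: 811 m = 0.50393 SM.
Difference: 0.50393 − 0.37000 = 0.134 SM.

0.134 SM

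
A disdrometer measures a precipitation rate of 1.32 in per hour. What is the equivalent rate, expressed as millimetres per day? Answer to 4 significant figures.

1.32 in/hour × 25.4 mm/in × 24 hour/day = 804.7 mm/day.

804.7 mm/day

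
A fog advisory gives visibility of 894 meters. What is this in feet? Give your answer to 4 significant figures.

2933 ft

1 m = 3.28084 ft, so 894 × 3.28084 = 2933 ft.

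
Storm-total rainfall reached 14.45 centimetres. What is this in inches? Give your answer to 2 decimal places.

1 cm = 0.393701 in, so 14.45 × 0.393701 = 5.69 in.

5.69 in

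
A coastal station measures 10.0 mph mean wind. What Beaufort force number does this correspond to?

Beaufort force 3

10.0 mph = 4.5 m/s, which is Beaufort 3 (gentle breeze, 3.4–5.4 m/s).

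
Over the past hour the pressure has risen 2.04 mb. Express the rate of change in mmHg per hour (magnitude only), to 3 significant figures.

2.04 mb / 1 h × 0.750062 mmHg/mb = 1.53 mmHg/h.

1.53 mmHg per hour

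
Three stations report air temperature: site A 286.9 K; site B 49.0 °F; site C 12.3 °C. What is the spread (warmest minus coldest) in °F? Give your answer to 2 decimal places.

7.75 °F

site A: 286.9 K = 13.750 °C.
site B: 49.0 °F = 9.444 °C.
Spread: 13.750 − 9.444 = 4.306 °C = 7.75 °F.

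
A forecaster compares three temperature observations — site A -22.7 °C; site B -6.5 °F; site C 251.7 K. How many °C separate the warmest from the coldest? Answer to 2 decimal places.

1.31 °C

site B: -6.5 °F = -21.389 °C.
site C: 251.7 K = -21.450 °C.
Spread: (-21.389) − (-22.700) = 1.311 °C.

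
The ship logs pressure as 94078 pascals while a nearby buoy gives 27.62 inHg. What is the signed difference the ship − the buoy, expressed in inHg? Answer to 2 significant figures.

0.16 inHg

the ship: 94078 Pa = 27.7812 inHg.
Difference: 27.7812 − 27.6200 = 0.16 inHg.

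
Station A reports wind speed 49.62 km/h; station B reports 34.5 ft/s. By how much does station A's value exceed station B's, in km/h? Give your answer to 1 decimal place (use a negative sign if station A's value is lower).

11.8 km/h

station B: 34.5 ft/s = 37.856 km/h.
Difference: 49.620 − 37.856 = 11.8 km/h.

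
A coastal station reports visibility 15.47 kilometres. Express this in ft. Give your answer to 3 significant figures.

1 km = 3280.84 ft, so 15.47 × 3280.84 = 50800 ft.

50800 ft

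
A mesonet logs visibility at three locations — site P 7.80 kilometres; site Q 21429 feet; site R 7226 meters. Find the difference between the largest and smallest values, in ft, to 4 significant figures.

site P: 7.80 km = 25590.55 ft.
site R: 7226 m = 23707.35 ft.
Spread: 25590.55 − 21429.00 = 4162 ft.

4162 ft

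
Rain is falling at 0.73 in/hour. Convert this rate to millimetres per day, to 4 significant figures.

0.73 in/hour × 25.4 mm/in × 24 hour/day = 445.0 mm/day.

445.0 mm/day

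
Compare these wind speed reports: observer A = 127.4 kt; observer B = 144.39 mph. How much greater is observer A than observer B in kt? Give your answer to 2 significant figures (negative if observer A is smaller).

1.9 kt

observer B: 144.39 mph = 125.471 kt.
Difference: 127.400 − 125.471 = 1.9 kt.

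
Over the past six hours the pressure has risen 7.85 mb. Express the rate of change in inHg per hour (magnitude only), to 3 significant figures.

0.0386 inHg per hour

7.85 mb / 6 h × 0.02953 inHg/mb = 0.0386 inHg/h.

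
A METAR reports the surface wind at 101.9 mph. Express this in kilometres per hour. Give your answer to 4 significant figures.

1 mph = 1.60934 km/h, so 101.9 × 1.60934 = 164.0 km/h.

164.0 km/h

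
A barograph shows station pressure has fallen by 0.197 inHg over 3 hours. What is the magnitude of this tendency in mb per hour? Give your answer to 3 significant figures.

0.197 inHg / 3 h × 33.8639 mb/inHg = 2.22 mb/h.

2.22 mb per hour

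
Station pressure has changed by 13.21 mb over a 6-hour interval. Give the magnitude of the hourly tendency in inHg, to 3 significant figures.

0.0650 inHg per hour

13.21 mb / 6 h × 0.02953 inHg/mb = 0.0650 inHg/h.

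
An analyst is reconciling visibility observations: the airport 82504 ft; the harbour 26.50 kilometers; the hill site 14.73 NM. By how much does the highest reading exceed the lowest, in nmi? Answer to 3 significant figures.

the airport: 82504 ft = 13.5784 nmi.
the harbour: 26.50 km = 14.3089 nmi.
Spread: 14.7300 − 13.5784 = 1.15 nmi.

1.15 nmi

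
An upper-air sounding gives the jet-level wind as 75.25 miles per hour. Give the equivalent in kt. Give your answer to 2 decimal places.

65.39 kt

1 mph = 0.868976 kt, so 75.25 × 0.868976 = 65.39 kt.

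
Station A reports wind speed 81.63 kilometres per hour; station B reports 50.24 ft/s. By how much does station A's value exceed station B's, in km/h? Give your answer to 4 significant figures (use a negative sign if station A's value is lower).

station B: 50.24 ft/s = 55.1273 km/h.
Difference: 81.6300 − 55.1273 = 26.50 km/h.

26.50 km/h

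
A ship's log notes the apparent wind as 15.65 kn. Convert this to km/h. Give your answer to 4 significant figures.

28.98 km/h

1 kt = 1.852 km/h, so 15.65 × 1.852 = 28.98 km/h.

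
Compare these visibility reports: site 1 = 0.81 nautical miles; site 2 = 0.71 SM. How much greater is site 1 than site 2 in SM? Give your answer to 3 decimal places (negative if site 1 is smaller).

0.222 SM

site 1: 0.81 nmi = 0.93213 SM.
Difference: 0.93213 − 0.71000 = 0.222 SM.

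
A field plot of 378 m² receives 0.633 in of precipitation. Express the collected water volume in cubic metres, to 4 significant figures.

Depth: 0.633 in × 25.4 = 16.0782 mm.
1 mm over 1 m² is 1 L, so volume = 16.0782 × 378 = 6077.5596 L = 6.078 m³.

6.078 cubic metres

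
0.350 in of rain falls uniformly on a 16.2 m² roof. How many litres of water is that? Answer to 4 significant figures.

144.0 litres

Depth: 0.350 in × 25.4 = 8.89 mm.
1 mm over 1 m² is 1 L, so volume = 8.89 × 16.2 = 144.018 L ≈ 144.0 L.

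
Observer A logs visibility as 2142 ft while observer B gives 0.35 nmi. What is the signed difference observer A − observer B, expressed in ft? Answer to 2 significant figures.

observer B: 0.35 nmi = 2126.64 ft.
Difference: 2142.00 − 2126.64 = 15 ft.

15 ft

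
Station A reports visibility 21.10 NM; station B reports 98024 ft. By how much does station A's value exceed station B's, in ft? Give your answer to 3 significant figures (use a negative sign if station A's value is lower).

30200 ft

station A: 21.10 nmi = 128206.04 ft.
Difference: 128206.04 − 98024.00 = 30200 ft.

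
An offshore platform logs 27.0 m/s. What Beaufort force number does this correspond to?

27.0 m/s lies in the Beaufort 10 band (storm, 24.5–28.4 m/s).

Beaufort force 10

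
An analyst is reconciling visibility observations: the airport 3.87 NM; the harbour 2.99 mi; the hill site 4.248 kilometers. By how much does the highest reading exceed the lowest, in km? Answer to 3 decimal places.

2.919 km

the airport: 3.87 nmi = 7.16724 km.
the harbour: 2.99 SM = 4.81194 km.
Spread: 7.16724 − 4.24800 = 2.919 km.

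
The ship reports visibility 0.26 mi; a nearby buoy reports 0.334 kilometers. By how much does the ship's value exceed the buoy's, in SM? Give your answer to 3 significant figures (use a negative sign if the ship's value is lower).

0.0525 SM

the buoy: 0.334 km = 0.207538 SM.
Difference: 0.260000 − 0.207538 = 0.0525 SM.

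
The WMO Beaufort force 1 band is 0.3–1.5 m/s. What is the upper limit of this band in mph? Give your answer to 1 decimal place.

0.3–1.5 m/s × 2.237 = 0.7–3.4 mph.

3.4 mph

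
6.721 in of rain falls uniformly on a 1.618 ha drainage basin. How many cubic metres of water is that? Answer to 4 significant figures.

Depth: 6.721 in × 25.4 = 170.7134 mm.
Area: 1.618 ha = 16180 m².
1 mm over 1 m² is 1 L, so volume = 170.7134 × 16180 = 2762142.8 L = 2762 m³.

2762 cubic metres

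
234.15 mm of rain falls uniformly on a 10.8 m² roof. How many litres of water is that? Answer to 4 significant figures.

1 mm over 1 m² is 1 L, so volume = 234.15 × 10.8 = 2528.82 L ≈ 2529 L.

2529 litres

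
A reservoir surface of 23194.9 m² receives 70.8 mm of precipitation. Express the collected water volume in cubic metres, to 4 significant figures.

1 mm over 1 m² is 1 L, so volume = 70.8 × 23194.9 = 1642198.9 L = 1642 m³.

1642 cubic metres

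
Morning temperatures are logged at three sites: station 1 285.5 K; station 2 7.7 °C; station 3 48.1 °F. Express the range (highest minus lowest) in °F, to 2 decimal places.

8.37 °F

station 1: 285.5 K = 12.350 °C.
station 3: 48.1 °F = 8.944 °C.
Spread: 12.350 − 7.700 = 4.650 °C = 8.37 °F.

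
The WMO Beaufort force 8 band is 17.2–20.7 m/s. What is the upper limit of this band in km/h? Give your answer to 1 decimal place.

74.5 km/h

17.2–20.7 m/s × 3.6 = 61.9–74.5 km/h.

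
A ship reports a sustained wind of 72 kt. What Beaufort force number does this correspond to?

72 kt lies in the Beaufort 12 band (hurricane force, ≥64 kt).

Beaufort force 12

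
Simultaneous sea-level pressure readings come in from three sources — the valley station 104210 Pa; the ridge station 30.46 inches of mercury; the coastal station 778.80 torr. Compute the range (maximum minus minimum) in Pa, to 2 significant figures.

1100 Pa

the ridge station: 30.46 inHg = 103149.41 Pa.
the coastal station: 778.80 mmHg = 103831.48 Pa.
Spread: 104210.00 − 103149.41 = 1100 Pa.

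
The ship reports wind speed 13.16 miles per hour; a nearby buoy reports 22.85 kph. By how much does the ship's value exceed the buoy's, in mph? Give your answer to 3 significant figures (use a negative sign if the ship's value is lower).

the buoy: 22.85 km/h = 14.1983 mph.
Difference: 13.1600 − 14.1983 = -1.04 mph.

-1.04 mph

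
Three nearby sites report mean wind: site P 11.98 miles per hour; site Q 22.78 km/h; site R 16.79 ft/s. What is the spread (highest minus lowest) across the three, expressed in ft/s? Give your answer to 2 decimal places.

site P: 11.98 mph = 17.5707 ft/s.
site Q: 22.78 km/h = 20.7604 ft/s.
Spread: 20.7604 − 16.7900 = 3.97 ft/s.

3.97 ft/s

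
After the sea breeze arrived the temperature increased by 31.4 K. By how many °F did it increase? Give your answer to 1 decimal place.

56.5 °F

Converting a difference, only the 9/5 scale factor applies: Δ°F = 31.4 × 1.8 = 56.5 °F.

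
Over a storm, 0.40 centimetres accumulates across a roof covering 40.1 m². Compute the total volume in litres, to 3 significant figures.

Depth: 0.40 cm × 10 = 4 mm.
1 mm over 1 m² is 1 L, so volume = 4 × 40.1 = 160.4 L ≈ 160 L.

160 litres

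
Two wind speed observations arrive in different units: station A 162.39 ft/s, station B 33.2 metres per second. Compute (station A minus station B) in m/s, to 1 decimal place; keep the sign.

station A: 162.39 ft/s = 49.496 m/s.
Difference: 49.496 − 33.200 = 16.3 m/s.

16.3 m/s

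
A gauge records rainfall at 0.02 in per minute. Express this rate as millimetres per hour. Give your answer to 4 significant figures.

0.02 in/minute × 25.4 mm/in × 60 minute/hour = 30.48 mm/hour.

30.48 mm/hour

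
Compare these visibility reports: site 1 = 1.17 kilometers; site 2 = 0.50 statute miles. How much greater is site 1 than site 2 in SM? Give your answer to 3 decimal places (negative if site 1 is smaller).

0.227 SM

site 1: 1.17 km = 0.72700 SM.
Difference: 0.72700 − 0.50000 = 0.227 SM.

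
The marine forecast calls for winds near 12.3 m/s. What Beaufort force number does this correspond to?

Beaufort force 6

12.3 m/s lies in the Beaufort 6 band (strong breeze, 10.8–13.8 m/s).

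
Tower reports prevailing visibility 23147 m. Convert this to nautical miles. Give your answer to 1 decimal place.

12.5 nmi

1 m = 0.000539957 nmi, so 23147 × 0.000539957 = 12.5 nmi.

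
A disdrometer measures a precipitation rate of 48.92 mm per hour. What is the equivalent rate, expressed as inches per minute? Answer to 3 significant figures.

48.92 mm/hour × 0.0393701 in/mm × 0.0166667 hour/minute = 0.0321 in/minute.

0.0321 in/minute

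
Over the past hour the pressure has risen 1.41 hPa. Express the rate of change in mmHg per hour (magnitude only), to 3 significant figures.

1.06 mmHg per hour

1.41 hPa / 1 h × 0.750062 mmHg/hPa = 1.06 mmHg/h.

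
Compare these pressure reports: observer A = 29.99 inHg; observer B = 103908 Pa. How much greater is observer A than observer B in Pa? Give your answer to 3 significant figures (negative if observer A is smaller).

observer A: 29.99 inHg = 101557.81 Pa.
Difference: 101557.81 − 103908.00 = -2350 Pa.

-2350 Pa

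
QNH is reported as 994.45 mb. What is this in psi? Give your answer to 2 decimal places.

14.42 psi

1 mb = 0.0145038 psi, so 994.45 × 0.0145038 = 14.42 psi.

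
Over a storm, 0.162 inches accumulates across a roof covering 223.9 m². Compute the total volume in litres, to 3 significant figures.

Depth: 0.162 in × 25.4 = 4.1148 mm.
1 mm over 1 m² is 1 L, so volume = 4.1148 × 223.9 = 921.30372 L ≈ 921 L.

921 litres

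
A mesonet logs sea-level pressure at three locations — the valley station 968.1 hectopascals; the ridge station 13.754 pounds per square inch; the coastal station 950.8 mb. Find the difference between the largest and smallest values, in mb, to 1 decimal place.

the valley station: 968.1 hPa = 968.100 mb.
the ridge station: 13.754 psi = 948.305 mb.
Spread: 968.100 − 948.305 = 19.8 mb.

19.8 mb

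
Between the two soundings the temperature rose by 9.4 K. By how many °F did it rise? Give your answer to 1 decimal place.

16.9 °F

For a temperature change the 32° offset cancels: Δ°F = 9.4 × 1.8 = 16.9 °F.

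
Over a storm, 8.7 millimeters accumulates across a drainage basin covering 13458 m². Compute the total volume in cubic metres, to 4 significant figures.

1 mm over 1 m² is 1 L, so volume = 8.7 × 13458 = 117084.6 L = 117.1 m³.

117.1 cubic metres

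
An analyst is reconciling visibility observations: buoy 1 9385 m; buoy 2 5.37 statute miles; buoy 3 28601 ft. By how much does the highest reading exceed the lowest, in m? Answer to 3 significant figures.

buoy 2: 5.37 SM = 8642.18 m.
buoy 3: 28601 ft = 8717.58 m.
Spread: 9385.00 − 8642.18 = 743 m.

743 m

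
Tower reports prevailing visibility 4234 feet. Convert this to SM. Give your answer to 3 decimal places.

0.802 SM

1 ft = 0.000189394 SM, so 4234 × 0.000189394 = 0.802 SM.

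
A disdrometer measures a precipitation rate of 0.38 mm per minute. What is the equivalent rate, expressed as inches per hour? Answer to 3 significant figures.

0.38 mm/minute × 0.0393701 in/mm × 60 minute/hour = 0.898 in/hour.

0.898 in/hour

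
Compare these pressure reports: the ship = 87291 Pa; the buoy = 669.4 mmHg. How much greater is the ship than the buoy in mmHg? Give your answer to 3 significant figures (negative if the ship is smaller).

-14.7 mmHg

the ship: 87291 Pa = 654.736 mmHg.
Difference: 654.736 − 669.400 = -14.7 mmHg.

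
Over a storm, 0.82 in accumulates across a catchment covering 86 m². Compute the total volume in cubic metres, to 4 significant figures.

Depth: 0.82 in × 25.4 = 20.828 mm.
1 mm over 1 m² is 1 L, so volume = 20.828 × 86 = 1791.208 L = 1.791 m³.

1.791 cubic metres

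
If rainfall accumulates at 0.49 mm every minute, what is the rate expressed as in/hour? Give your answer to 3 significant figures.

1.16 in/hour

0.49 mm/minute × 0.0393701 in/mm × 60 minute/hour = 1.16 in/hour.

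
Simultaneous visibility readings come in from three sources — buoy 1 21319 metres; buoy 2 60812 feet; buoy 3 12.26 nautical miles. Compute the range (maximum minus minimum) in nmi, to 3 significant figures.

2.25 nmi

buoy 1: 21319 m = 11.5113 nmi.
buoy 2: 60812 ft = 10.0084 nmi.
Spread: 12.2600 − 10.0084 = 2.25 nmi.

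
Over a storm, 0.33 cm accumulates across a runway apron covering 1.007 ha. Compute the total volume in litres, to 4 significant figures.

Depth: 0.33 cm × 10 = 3.3 mm.
Area: 1.007 ha = 10070 m².
1 mm over 1 m² is 1 L, so volume = 3.3 × 10070 = 33231 L ≈ 33230 L.

33230 litres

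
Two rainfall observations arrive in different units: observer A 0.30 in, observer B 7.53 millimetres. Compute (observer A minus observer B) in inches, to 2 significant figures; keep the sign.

observer B: 7.53 mm = 0.296457 in.
Difference: 0.300000 − 0.296457 = 0.0035 in.

0.0035 in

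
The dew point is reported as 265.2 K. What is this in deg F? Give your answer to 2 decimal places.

17.69 °F

First to °C: -7.95 °C.
Then to °F: 17.69 °F.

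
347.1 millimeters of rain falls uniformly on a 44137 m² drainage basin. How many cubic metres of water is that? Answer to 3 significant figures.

15300 cubic metres

1 mm over 1 m² is 1 L, so volume = 347.1 × 44137 = 15319953 L = 15300 m³.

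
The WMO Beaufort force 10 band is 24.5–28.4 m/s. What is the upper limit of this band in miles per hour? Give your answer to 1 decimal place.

63.5 mph

24.5–28.4 m/s × 2.237 = 54.8–63.5 mph.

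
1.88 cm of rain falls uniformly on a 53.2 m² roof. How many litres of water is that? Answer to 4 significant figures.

Depth: 1.88 cm × 10 = 18.8 mm.
1 mm over 1 m² is 1 L, so volume = 18.8 × 53.2 = 1000.16 L ≈ 1000 L.

1000 litres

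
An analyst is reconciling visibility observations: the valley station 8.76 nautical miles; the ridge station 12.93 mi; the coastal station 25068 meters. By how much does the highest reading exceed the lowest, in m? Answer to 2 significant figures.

the valley station: 8.76 nmi = 16223.52 m.
the ridge station: 12.93 SM = 20808.82 m.
Spread: 25068.00 − 16223.52 = 8800 m.

8800 m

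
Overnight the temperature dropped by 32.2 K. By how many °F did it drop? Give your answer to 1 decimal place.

58.0 °F

A change of 1 °C equals a change of 1.8 °F: Δ°F = 32.2 × 1.8 = 58.0 °F.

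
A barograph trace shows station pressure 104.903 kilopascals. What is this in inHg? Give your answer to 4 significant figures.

1 kPa = 0.2953 inHg, so 104.903 × 0.2953 = 30.98 inHg.

30.98 inHg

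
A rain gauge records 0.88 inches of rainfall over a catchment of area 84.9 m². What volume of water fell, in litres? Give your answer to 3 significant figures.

1900 litres

Depth: 0.88 in × 25.4 = 22.352 mm.
1 mm over 1 m² is 1 L, so volume = 22.352 × 84.9 = 1897.6848 L ≈ 1900 L.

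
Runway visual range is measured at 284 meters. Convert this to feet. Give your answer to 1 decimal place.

1 m = 3.28084 ft, so 284 × 3.28084 = 931.8 ft.

931.8 ft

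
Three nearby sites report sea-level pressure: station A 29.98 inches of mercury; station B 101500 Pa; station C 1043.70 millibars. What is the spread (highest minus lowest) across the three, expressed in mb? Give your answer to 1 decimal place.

station A: 29.98 inHg = 1015.239 mb.
station B: 101500 Pa = 1015.000 mb.
Spread: 1043.700 − 1015.000 = 28.7 mb.

28.7 mb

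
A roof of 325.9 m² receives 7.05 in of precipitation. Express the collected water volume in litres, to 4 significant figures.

Depth: 7.05 in × 25.4 = 179.07 mm.
1 mm over 1 m² is 1 L, so volume = 179.07 × 325.9 = 58358.913 L ≈ 58360 L.

58360 litres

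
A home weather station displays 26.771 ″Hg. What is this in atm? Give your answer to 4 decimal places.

1 inHg = 0.0334211 atm, so 26.771 × 0.0334211 = 0.8947 atm.

0.8947 atm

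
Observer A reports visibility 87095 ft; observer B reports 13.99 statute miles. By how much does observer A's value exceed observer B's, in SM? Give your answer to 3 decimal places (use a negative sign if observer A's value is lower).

observer A: 87095 ft = 16.49527 SM.
Difference: 16.49527 − 13.99000 = 2.505 SM.

2.505 SM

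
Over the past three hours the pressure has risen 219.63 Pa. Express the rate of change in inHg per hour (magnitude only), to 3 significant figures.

219.63 Pa / 3 h × 0.0002953 inHg/Pa = 0.0216 inHg/h.

0.0216 inHg per hour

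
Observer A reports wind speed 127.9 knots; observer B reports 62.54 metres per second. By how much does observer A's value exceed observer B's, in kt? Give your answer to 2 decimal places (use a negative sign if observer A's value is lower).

6.33 kt

observer B: 62.54 m/s = 121.5680 kt.
Difference: 127.9000 − 121.5680 = 6.33 kt.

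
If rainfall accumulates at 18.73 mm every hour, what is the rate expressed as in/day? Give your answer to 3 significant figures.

17.7 in/day

18.73 mm/hour × 0.0393701 in/mm × 24 hour/day = 17.7 in/day.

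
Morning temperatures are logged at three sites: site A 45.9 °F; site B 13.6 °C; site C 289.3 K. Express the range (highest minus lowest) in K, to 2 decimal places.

site A: 45.9 °F = 7.722 °C.
site C: 289.3 K = 16.150 °C.
Spread: 16.150 − 7.722 = 8.428 °C.

8.43 K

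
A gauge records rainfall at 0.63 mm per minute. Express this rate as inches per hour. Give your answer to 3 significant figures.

0.63 mm/minute × 0.0393701 in/mm × 60 minute/hour = 1.49 in/hour.

1.49 in/hour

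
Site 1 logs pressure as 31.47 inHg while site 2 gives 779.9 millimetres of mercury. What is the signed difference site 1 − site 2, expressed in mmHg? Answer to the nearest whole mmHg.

19 mmHg

site 1: 31.47 inHg = 799.34 mmHg.
Difference: 799.34 − 779.90 = 19 mmHg.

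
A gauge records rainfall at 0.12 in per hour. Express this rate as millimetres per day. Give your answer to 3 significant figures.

73.2 mm/day

0.12 in/hour × 25.4 mm/in × 24 hour/day = 73.2 mm/day.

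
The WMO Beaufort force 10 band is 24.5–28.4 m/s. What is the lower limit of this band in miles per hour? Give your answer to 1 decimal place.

54.8 mph

24.5–28.4 m/s × 2.237 = 54.8–63.5 mph.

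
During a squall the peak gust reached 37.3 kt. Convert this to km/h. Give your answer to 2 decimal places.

69.08 km/h

1 kt = 1.852 km/h, so 37.3 × 1.852 = 69.08 km/h.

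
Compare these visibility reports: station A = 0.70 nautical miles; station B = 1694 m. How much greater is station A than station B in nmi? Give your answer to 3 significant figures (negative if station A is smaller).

station B: 1694 m = 0.91469 nmi.
Difference: 0.70000 − 0.91469 = -0.215 nmi.

-0.215 nmi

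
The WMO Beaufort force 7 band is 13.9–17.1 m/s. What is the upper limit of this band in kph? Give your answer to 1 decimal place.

61.6 km/h

13.9–17.1 m/s × 3.6 = 50.0–61.6 km/h.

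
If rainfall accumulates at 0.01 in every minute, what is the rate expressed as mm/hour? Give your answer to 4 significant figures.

0.01 in/minute × 25.4 mm/in × 60 minute/hour = 15.24 mm/hour.

15.24 mm/hour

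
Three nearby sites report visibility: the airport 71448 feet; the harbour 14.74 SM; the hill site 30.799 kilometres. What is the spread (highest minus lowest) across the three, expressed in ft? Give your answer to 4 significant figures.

the harbour: 14.74 SM = 77827.20 ft.
the hill site: 30.799 km = 101046.59 ft.
Spread: 101046.59 − 71448.00 = 29600 ft.

29600 ft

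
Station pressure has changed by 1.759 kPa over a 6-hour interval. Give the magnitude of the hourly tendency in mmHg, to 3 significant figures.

1.759 kPa / 6 h × 7.50062 mmHg/kPa = 2.20 mmHg/h.

2.20 mmHg per hour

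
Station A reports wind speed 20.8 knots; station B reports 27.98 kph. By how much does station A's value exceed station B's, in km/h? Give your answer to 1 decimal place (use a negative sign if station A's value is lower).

station A: 20.8 kt = 38.522 km/h.
Difference: 38.522 − 27.980 = 10.5 km/h.

10.5 km/h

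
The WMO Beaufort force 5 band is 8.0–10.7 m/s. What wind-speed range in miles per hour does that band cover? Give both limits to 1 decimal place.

8.0–10.7 m/s × 2.237 = 17.9–23.9 mph.

17.9 to 23.9 mph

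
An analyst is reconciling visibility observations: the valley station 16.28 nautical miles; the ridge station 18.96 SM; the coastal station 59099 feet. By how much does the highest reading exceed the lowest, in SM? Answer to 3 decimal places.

7.767 SM

the valley station: 16.28 nmi = 18.73469 SM.
the coastal station: 59099 ft = 11.19299 SM.
Spread: 18.96000 − 11.19299 = 7.767 SM.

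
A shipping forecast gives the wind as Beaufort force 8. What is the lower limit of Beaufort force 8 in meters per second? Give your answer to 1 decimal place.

Beaufort 8 (gale) spans 17.2–20.7 m/s.

17.2 m/s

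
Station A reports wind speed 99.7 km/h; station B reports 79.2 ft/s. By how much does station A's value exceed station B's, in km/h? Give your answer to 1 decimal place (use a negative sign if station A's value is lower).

station B: 79.2 ft/s = 86.905 km/h.
Difference: 99.700 − 86.905 = 12.8 km/h.

12.8 km/h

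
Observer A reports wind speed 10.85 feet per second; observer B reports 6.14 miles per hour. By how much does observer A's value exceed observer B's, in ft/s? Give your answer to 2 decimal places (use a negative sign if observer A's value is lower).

1.84 ft/s

observer B: 6.14 mph = 9.0053 ft/s.
Difference: 10.8500 − 9.0053 = 1.84 ft/s.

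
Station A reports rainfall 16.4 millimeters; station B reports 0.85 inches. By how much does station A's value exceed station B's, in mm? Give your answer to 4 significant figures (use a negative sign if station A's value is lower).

station B: 0.85 in = 21.59000 mm.
Difference: 16.40000 − 21.59000 = -5.190 mm.

-5.190 mm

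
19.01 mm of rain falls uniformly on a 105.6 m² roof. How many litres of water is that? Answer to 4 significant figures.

1 mm over 1 m² is 1 L, so volume = 19.01 × 105.6 = 2007.456 L ≈ 2007 L.

2007 litres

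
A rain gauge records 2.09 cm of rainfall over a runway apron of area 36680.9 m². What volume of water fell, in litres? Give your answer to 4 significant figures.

Depth: 2.09 cm × 10 = 20.9 mm.
1 mm over 1 m² is 1 L, so volume = 20.9 × 36680.9 = 766630.81 L ≈ 766600 L.

766600 litres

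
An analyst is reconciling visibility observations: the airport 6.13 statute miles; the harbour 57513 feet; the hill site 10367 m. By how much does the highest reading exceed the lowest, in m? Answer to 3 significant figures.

7660 m

the airport: 6.13 SM = 9865.28 m.
the harbour: 57513 ft = 17529.96 m.
Spread: 17529.96 − 9865.28 = 7660 m.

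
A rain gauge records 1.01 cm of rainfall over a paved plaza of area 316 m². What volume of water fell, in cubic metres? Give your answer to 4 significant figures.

3.192 cubic metres

Depth: 1.01 cm × 10 = 10.1 mm.
1 mm over 1 m² is 1 L, so volume = 10.1 × 316 = 3191.6 L = 3.192 m³.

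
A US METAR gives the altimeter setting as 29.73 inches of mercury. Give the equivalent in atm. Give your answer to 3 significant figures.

0.994 atm

1 inHg = 0.0334211 atm, so 29.73 × 0.0334211 = 0.994 atm.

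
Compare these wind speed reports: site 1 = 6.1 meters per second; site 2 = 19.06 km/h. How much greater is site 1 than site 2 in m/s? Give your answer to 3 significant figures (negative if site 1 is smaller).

0.806 m/s

site 2: 19.06 km/h = 5.29444 m/s.
Difference: 6.10000 − 5.29444 = 0.806 m/s.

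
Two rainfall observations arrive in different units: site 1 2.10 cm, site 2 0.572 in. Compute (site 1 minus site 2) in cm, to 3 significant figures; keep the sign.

site 2: 0.572 in = 1.45288 cm.
Difference: 2.10000 − 1.45288 = 0.647 cm.

0.647 cm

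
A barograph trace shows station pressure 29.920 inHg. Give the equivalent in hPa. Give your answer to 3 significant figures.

1010 hPa

1 inHg = 33.8639 hPa, so 29.920 × 33.8639 = 1010 hPa.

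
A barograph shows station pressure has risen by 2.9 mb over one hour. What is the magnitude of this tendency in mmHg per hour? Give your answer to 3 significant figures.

2.18 mmHg per hour

2.9 mb / 1 h × 0.750062 mmHg/mb = 2.18 mmHg/h.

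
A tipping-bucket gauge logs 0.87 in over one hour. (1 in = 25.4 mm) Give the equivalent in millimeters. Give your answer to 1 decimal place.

1 in = 25.4 mm, so 0.87 × 25.4 = 22.1 mm.

22.1 mm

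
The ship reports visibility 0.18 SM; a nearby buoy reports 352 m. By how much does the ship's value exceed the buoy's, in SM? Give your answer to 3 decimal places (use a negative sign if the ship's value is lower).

-0.039 SM

the buoy: 352 m = 0.21872 SM.
Difference: 0.18000 − 0.21872 = -0.039 SM.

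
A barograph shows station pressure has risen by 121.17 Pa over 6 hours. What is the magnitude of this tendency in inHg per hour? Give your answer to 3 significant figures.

0.00596 inHg per hour

121.17 Pa / 6 h × 0.0002953 inHg/Pa = 0.00596 inHg/h.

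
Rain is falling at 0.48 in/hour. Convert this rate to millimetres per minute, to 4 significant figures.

0.48 in/hour × 25.4 mm/in × 0.0166667 hour/minute = 0.2032 mm/minute.

0.2032 mm/minute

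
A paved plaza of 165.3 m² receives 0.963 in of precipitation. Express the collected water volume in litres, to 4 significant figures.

Depth: 0.963 in × 25.4 = 24.4602 mm.
1 mm over 1 m² is 1 L, so volume = 24.4602 × 165.3 = 4043.2711 L ≈ 4043 L.

4043 litres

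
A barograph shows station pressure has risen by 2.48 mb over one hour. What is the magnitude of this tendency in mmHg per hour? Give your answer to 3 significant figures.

2.48 mb / 1 h × 0.750062 mmHg/mb = 1.86 mmHg/h.

1.86 mmHg per hour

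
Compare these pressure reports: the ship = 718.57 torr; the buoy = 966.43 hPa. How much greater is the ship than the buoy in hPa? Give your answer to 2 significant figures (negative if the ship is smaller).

the ship: 718.57 mmHg = 958.015 hPa.
Difference: 958.015 − 966.430 = -8.4 hPa.

-8.4 hPa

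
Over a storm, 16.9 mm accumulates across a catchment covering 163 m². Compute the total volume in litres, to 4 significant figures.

1 mm over 1 m² is 1 L, so volume = 16.9 × 163 = 2754.7 L ≈ 2755 L.

2755 litres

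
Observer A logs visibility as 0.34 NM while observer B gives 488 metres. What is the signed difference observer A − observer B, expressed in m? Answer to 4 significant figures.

observer A: 0.34 nmi = 629.680 m.
Difference: 629.680 − 488.000 = 141.7 m.

141.7 m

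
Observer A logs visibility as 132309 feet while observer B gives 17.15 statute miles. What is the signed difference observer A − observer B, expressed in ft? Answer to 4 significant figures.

observer B: 17.15 SM = 90552.00 ft.
Difference: 132309.00 − 90552.00 = 41760 ft.

41760 ft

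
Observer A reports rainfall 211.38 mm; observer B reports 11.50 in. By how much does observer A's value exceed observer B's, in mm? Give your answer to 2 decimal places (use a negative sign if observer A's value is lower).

-80.72 mm

observer B: 11.50 in = 292.1000 mm.
Difference: 211.3800 − 292.1000 = -80.72 mm.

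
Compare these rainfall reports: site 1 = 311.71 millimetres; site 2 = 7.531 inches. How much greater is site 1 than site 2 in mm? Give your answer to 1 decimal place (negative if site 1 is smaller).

120.4 mm

site 2: 7.531 in = 191.287 mm.
Difference: 311.710 − 191.287 = 120.4 mm.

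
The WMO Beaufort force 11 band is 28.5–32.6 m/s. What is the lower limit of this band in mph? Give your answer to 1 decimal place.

28.5–32.6 m/s × 2.237 = 63.8–72.9 mph.

63.8 mph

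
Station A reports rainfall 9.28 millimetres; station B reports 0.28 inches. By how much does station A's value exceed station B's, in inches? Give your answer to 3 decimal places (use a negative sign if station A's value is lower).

0.085 in

station A: 9.28 mm = 0.36535 in.
Difference: 0.36535 − 0.28000 = 0.085 in.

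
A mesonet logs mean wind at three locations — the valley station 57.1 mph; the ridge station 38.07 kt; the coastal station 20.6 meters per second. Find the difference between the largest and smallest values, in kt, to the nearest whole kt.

the valley station: 57.1 mph = 49.62 kt.
the coastal station: 20.6 m/s = 40.04 kt.
Spread: 49.62 − 38.07 = 12 kt.

12 kt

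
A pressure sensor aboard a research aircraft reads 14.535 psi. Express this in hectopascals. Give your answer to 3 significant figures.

1000 hPa

1 psi = 68.9476 hPa, so 14.535 × 68.9476 = 1000 hPa.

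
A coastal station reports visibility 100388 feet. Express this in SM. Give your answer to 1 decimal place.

1 ft = 0.000189394 SM, so 100388 × 0.000189394 = 19.0 SM.

19.0 SM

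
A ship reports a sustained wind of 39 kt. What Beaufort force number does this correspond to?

39 kt lies in the Beaufort 8 band (gale, 34–40 kt).

Beaufort force 8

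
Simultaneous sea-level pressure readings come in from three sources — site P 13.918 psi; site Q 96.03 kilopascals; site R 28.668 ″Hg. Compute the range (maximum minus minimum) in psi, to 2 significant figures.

site Q: 96.03 kPa = 13.9280 psi.
site R: 28.668 inHg = 14.0804 psi.
Spread: 14.0804 − 13.9180 = 0.16 psi.

0.16 psi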